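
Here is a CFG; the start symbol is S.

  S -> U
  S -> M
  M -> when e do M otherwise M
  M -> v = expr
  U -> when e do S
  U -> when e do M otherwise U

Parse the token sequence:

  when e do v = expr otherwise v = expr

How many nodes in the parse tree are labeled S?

1

[S [M when e do [M v = expr] otherwise [M v = expr]]]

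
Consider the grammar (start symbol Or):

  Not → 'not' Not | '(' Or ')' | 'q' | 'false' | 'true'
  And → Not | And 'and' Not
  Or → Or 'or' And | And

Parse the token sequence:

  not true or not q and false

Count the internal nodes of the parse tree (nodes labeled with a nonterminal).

10

[Or [Or [And [Not not [Not true]]]] or [And [And [Not not [Not q]]] and [Not false]]]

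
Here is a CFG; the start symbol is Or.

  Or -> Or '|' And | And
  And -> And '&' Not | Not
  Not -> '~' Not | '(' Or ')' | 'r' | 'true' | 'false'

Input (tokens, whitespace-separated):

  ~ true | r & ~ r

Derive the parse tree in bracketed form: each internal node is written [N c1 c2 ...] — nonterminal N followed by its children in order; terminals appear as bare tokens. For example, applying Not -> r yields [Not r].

[Or [Or [And [Not ~ [Not true]]]] | [And [And [Not r]] & [Not ~ [Not r]]]]

Or
Or | And
And | And
Not | And
~ Not | And
~ true | And
~ true | And & Not
~ true | Not & Not
~ true | r & Not
~ true | r & ~ Not
~ true | r & ~ r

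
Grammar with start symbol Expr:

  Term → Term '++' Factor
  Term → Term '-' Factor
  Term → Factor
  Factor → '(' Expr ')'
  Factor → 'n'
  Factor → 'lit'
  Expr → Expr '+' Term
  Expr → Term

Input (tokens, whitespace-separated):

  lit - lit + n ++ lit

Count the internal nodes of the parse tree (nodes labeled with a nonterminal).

[Expr [Expr [Term [Term [Factor lit]] - [Factor lit]]] + [Term [Term [Factor n]] ++ [Factor lit]]]

10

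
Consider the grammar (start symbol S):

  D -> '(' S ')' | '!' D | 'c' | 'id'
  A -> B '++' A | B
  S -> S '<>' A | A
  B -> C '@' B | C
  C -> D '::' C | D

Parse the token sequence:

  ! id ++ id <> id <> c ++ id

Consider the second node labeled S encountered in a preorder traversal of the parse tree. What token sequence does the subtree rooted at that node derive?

! id ++ id <> id

[S [S [S [A [B [C [D ! [D id]]]] ++ [A [B [C [D id]]]]]] <> [A [B [C [D id]]]]] <> [A [B [C [D c]]] ++ [A [B [C [D id]]]]]]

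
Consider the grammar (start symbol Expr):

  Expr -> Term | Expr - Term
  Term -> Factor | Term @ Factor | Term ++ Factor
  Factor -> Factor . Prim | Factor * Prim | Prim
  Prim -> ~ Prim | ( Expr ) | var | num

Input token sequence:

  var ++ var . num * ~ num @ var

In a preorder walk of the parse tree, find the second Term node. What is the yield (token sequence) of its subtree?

var ++ var . num * ~ num

[Expr [Term [Term [Term [Factor [Prim var]]] ++ [Factor [Factor [Factor [Prim var]] . [Prim num]] * [Prim ~ [Prim num]]]] @ [Factor [Prim var]]]]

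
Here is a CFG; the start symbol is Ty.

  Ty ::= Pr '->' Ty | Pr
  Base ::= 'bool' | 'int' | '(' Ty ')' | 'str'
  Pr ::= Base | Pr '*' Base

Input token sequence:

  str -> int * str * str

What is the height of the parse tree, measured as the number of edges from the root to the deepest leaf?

[Ty [Pr [Base str]] -> [Ty [Pr [Pr [Pr [Base int]] * [Base str]] * [Base str]]]]

6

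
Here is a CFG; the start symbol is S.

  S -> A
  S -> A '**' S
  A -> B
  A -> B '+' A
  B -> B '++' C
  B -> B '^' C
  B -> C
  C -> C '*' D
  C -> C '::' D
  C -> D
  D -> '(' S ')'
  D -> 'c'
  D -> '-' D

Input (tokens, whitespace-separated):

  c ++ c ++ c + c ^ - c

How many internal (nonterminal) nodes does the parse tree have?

19

[S [A [B [B [B [C [D c]]] ++ [C [D c]]] ++ [C [D c]]] + [A [B [B [C [D c]]] ^ [C [D - [D c]]]]]]]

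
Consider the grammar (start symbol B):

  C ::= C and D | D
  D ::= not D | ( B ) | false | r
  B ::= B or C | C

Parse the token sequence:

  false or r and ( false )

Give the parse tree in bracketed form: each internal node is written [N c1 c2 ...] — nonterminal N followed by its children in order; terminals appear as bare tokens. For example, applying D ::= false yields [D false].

B
B or C
C or C
D or C
false or C
false or C and D
false or D and D
false or r and D
false or r and ( B )
false or r and ( C )
false or r and ( D )
false or r and ( false )

[B [B [C [D false]]] or [C [C [D r]] and [D ( [B [C [D false]]] )]]]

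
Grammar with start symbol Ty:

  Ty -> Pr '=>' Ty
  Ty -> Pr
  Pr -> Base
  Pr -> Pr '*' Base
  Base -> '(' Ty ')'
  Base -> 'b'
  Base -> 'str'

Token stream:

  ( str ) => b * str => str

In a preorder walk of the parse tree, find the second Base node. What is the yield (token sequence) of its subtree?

[Ty [Pr [Base ( [Ty [Pr [Base str]]] )]] => [Ty [Pr [Pr [Base b]] * [Base str]] => [Ty [Pr [Base str]]]]]

str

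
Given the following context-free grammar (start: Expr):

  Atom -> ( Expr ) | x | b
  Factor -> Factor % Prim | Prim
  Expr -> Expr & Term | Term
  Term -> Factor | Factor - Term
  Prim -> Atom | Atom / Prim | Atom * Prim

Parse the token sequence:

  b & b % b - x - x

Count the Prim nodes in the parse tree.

[Expr [Expr [Term [Factor [Prim [Atom b]]]]] & [Term [Factor [Factor [Prim [Atom b]]] % [Prim [Atom b]]] - [Term [Factor [Prim [Atom x]]] - [Term [Factor [Prim [Atom x]]]]]]]

5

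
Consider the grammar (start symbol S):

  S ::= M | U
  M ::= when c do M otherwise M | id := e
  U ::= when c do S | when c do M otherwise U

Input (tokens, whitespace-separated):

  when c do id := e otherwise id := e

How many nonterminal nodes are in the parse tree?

4

[S [M when c do [M id := e] otherwise [M id := e]]]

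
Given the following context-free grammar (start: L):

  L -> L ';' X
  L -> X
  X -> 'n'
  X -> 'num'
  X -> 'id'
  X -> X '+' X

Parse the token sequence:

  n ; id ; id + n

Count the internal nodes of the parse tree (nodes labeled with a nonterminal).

[L [L [L [X n]] ; [X id]] ; [X [X id] + [X n]]]

8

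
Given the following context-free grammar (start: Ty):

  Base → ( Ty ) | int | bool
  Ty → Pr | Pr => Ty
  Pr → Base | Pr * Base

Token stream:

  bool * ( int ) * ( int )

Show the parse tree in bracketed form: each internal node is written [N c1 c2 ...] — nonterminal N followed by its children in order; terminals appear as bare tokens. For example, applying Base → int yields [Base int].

Ty
Pr
Pr * Base
Pr * Base * Base
Base * Base * Base
bool * Base * Base
bool * ( Ty ) * Base
bool * ( Pr ) * Base
bool * ( Base ) * Base
bool * ( int ) * Base
bool * ( int ) * ( Ty )
bool * ( int ) * ( Pr )
bool * ( int ) * ( Base )
bool * ( int ) * ( int )

[Ty [Pr [Pr [Pr [Base bool]] * [Base ( [Ty [Pr [Base int]]] )]] * [Base ( [Ty [Pr [Base int]]] )]]]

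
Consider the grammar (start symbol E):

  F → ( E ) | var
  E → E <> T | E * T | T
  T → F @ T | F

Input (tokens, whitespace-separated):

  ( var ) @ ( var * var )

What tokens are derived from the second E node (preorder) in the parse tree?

[E [T [F ( [E [T [F var]]] )] @ [T [F ( [E [E [T [F var]]] * [T [F var]]] )]]]]

var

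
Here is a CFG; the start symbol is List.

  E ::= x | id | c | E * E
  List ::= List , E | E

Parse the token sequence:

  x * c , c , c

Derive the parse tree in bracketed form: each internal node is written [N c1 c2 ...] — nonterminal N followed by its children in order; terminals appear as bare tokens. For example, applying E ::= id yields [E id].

List
List , E
List , E , E
E , E , E
E * E , E , E
x * E , E , E
x * c , E , E
x * c , c , E
x * c , c , c

[List [List [List [E [E x] * [E c]]] , [E c]] , [E c]]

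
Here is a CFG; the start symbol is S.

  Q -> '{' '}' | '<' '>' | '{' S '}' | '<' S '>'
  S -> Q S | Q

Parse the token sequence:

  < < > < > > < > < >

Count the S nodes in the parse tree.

[S [Q < [S [Q < >] [S [Q < >]]] >] [S [Q < >] [S [Q < >]]]]

5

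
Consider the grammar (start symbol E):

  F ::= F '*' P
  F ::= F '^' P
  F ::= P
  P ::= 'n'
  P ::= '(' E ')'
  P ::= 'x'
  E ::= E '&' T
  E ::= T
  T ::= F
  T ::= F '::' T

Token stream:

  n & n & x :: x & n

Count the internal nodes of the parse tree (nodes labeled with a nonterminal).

19

[E [E [E [E [T [F [P n]]]] & [T [F [P n]]]] & [T [F [P x]] :: [T [F [P x]]]]] & [T [F [P n]]]]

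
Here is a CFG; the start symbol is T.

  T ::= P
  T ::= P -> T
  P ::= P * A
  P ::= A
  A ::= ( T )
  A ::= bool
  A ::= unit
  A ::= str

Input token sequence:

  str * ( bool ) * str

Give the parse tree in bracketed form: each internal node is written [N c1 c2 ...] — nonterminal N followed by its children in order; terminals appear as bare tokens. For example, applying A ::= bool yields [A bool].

[T [P [P [P [A str]] * [A ( [T [P [A bool]]] )]] * [A str]]]

T
P
P * A
P * A * A
A * A * A
str * A * A
str * ( T ) * A
str * ( P ) * A
str * ( A ) * A
str * ( bool ) * A
str * ( bool ) * str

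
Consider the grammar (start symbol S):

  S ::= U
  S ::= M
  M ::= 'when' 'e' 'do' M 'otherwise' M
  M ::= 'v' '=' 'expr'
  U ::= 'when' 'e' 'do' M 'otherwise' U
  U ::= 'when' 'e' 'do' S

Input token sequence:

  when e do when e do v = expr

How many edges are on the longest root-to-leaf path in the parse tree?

6

[S [U when e do [S [U when e do [S [M v = expr]]]]]]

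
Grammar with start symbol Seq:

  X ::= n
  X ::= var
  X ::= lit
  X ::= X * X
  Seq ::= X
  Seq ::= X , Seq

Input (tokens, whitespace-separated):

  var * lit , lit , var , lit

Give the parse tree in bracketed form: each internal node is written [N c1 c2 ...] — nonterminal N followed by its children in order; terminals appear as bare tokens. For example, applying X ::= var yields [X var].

[Seq [X [X var] * [X lit]] , [Seq [X lit] , [Seq [X var] , [Seq [X lit]]]]]

Seq
X , Seq
X * X , Seq
var * X , Seq
var * lit , Seq
var * lit , X , Seq
var * lit , lit , Seq
var * lit , lit , X , Seq
var * lit , lit , var , Seq
var * lit , lit , var , X
var * lit , lit , var , lit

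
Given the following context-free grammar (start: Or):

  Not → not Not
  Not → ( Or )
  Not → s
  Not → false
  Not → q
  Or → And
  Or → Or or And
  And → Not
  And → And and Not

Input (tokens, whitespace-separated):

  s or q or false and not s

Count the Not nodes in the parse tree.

5

[Or [Or [Or [And [Not s]]] or [And [Not q]]] or [And [And [Not false]] and [Not not [Not s]]]]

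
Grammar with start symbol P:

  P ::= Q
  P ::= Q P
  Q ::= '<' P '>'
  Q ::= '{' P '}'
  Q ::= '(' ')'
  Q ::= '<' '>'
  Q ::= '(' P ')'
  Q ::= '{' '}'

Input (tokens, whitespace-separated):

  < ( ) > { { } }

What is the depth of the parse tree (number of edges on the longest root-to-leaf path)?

[P [Q < [P [Q ( )]] >] [P [Q { [P [Q { }]] }]]]

5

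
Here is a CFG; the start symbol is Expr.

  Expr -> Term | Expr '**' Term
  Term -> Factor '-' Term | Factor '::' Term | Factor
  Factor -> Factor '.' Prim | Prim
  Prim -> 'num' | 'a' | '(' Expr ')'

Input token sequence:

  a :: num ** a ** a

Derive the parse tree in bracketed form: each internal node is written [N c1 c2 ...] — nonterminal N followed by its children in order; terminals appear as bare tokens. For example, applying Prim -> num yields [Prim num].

Expr
Expr ** Term
Expr ** Term ** Term
Term ** Term ** Term
Factor :: Term ** Term ** Term
Prim :: Term ** Term ** Term
a :: Term ** Term ** Term
a :: Factor ** Term ** Term
a :: Prim ** Term ** Term
a :: num ** Term ** Term
a :: num ** Factor ** Term
a :: num ** Prim ** Term
a :: num ** a ** Term
a :: num ** a ** Factor
a :: num ** a ** Prim
a :: num ** a ** a

[Expr [Expr [Expr [Term [Factor [Prim a]] :: [Term [Factor [Prim num]]]]] ** [Term [Factor [Prim a]]]] ** [Term [Factor [Prim a]]]]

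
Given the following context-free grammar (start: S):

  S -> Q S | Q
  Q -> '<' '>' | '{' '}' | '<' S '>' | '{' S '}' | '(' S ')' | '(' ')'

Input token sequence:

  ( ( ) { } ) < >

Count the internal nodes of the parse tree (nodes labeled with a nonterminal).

8

[S [Q ( [S [Q ( )] [S [Q { }]]] )] [S [Q < >]]]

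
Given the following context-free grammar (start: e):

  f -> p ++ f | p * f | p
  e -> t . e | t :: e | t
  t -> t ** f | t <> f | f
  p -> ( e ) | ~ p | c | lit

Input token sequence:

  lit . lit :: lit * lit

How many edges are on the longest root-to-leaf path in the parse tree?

7

[e [t [f [p lit]]] . [e [t [f [p lit]]] :: [e [t [f [p lit] * [f [p lit]]]]]]]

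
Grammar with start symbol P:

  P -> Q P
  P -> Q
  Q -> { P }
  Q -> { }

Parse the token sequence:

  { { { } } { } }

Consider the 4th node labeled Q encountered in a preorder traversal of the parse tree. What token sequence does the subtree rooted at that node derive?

{ }

[P [Q { [P [Q { [P [Q { }]] }] [P [Q { }]]] }]]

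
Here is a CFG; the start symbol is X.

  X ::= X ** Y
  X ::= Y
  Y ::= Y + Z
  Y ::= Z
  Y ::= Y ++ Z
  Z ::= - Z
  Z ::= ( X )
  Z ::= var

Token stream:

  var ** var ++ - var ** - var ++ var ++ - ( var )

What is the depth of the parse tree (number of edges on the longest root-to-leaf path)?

7

[X [X [X [Y [Z var]]] ** [Y [Y [Z var]] ++ [Z - [Z var]]]] ** [Y [Y [Y [Z - [Z var]]] ++ [Z var]] ++ [Z - [Z ( [X [Y [Z var]]] )]]]]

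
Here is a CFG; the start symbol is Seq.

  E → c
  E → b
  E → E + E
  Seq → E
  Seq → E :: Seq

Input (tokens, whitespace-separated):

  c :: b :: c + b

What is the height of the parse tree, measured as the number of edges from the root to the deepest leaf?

[Seq [E c] :: [Seq [E b] :: [Seq [E [E c] + [E b]]]]]

5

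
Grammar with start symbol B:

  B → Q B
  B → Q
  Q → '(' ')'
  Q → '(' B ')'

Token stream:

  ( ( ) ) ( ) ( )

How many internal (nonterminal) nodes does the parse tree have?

[B [Q ( [B [Q ( )]] )] [B [Q ( )] [B [Q ( )]]]]

8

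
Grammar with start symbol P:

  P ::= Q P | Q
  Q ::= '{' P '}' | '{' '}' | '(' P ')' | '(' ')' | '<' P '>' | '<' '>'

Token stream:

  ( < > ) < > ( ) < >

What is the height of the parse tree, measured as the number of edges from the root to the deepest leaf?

[P [Q ( [P [Q < >]] )] [P [Q < >] [P [Q ( )] [P [Q < >]]]]]

5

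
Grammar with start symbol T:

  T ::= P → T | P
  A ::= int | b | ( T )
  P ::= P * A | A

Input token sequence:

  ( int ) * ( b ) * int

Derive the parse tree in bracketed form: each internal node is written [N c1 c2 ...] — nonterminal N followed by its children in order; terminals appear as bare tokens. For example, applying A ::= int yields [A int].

[T [P [P [P [A ( [T [P [A int]]] )]] * [A ( [T [P [A b]]] )]] * [A int]]]

T
P
P * A
P * A * A
A * A * A
( T ) * A * A
( P ) * A * A
( A ) * A * A
( int ) * A * A
( int ) * ( T ) * A
( int ) * ( P ) * A
( int ) * ( A ) * A
( int ) * ( b ) * A
( int ) * ( b ) * int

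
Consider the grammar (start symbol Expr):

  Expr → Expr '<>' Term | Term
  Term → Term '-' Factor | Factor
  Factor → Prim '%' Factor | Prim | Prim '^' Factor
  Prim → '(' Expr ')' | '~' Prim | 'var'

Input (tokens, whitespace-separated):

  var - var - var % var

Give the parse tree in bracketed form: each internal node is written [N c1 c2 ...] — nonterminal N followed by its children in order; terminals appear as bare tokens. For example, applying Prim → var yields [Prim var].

[Expr [Term [Term [Term [Factor [Prim var]]] - [Factor [Prim var]]] - [Factor [Prim var] % [Factor [Prim var]]]]]

Expr
Term
Term - Factor
Term - Factor - Factor
Factor - Factor - Factor
Prim - Factor - Factor
var - Factor - Factor
var - Prim - Factor
var - var - Factor
var - var - Prim % Factor
var - var - var % Factor
var - var - var % Prim
var - var - var % var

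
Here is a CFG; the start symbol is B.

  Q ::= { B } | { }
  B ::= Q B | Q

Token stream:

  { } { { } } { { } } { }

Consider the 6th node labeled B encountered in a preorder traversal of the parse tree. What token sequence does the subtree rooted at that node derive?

{ }

[B [Q { }] [B [Q { [B [Q { }]] }] [B [Q { [B [Q { }]] }] [B [Q { }]]]]]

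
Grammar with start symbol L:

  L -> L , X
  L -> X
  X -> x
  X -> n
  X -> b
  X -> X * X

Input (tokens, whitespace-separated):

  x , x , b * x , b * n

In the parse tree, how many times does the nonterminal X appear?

[L [L [L [L [X x]] , [X x]] , [X [X b] * [X x]]] , [X [X b] * [X n]]]

8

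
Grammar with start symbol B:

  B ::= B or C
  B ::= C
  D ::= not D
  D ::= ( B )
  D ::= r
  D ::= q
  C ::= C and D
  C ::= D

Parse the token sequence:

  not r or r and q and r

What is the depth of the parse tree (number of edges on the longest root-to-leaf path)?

5

[B [B [C [D not [D r]]]] or [C [C [C [D r]] and [D q]] and [D r]]]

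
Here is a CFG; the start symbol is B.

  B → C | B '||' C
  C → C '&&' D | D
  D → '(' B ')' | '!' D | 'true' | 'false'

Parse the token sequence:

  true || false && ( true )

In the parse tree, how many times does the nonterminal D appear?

[B [B [C [D true]]] || [C [C [D false]] && [D ( [B [C [D true]]] )]]]

4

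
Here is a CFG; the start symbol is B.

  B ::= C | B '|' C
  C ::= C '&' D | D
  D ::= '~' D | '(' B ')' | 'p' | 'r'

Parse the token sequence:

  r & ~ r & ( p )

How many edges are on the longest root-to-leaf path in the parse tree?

[B [C [C [C [D r]] & [D ~ [D r]]] & [D ( [B [C [D p]]] )]]]

6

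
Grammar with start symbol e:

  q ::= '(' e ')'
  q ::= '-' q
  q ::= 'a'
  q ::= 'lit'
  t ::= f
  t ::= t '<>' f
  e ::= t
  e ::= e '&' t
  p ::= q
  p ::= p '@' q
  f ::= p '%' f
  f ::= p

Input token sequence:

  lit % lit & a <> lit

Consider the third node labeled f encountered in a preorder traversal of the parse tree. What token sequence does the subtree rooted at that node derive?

[e [e [t [f [p [q lit]] % [f [p [q lit]]]]]] & [t [t [f [p [q a]]]] <> [f [p [q lit]]]]]

a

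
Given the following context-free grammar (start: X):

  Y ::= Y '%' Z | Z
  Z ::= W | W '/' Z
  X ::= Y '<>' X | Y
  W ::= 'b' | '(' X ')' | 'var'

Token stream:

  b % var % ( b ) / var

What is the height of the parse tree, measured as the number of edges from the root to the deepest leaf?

[X [Y [Y [Y [Z [W b]]] % [Z [W var]]] % [Z [W ( [X [Y [Z [W b]]]] )] / [Z [W var]]]]]

8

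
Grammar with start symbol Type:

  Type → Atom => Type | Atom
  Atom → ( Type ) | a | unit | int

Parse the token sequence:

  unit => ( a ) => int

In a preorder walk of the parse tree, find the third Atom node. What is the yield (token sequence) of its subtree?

[Type [Atom unit] => [Type [Atom ( [Type [Atom a]] )] => [Type [Atom int]]]]

a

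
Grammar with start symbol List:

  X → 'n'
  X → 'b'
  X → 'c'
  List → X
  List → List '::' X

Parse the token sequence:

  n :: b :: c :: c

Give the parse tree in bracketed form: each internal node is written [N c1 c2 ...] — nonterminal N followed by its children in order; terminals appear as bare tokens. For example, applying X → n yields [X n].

List
List :: X
List :: X :: X
List :: X :: X :: X
X :: X :: X :: X
n :: X :: X :: X
n :: b :: X :: X
n :: b :: c :: X
n :: b :: c :: c

[List [List [List [List [X n]] :: [X b]] :: [X c]] :: [X c]]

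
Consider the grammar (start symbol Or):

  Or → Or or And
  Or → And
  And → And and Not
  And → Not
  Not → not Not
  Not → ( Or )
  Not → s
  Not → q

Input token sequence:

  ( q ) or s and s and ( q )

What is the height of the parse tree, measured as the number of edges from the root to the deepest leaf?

[Or [Or [And [Not ( [Or [And [Not q]]] )]]] or [And [And [And [Not s]] and [Not s]] and [Not ( [Or [And [Not q]]] )]]]

7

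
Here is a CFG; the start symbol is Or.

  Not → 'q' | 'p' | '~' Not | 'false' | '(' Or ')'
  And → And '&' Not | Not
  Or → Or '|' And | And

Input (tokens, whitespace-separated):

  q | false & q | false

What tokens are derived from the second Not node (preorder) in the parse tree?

[Or [Or [Or [And [Not q]]] | [And [And [Not false]] & [Not q]]] | [And [Not false]]]

false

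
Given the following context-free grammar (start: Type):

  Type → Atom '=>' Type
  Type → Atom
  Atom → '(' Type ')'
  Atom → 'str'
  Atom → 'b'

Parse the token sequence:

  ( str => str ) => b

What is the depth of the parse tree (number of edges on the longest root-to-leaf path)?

[Type [Atom ( [Type [Atom str] => [Type [Atom str]]] )] => [Type [Atom b]]]

5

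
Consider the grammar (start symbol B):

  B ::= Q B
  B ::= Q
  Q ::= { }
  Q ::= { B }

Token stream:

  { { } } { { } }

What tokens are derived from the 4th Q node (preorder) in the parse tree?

[B [Q { [B [Q { }]] }] [B [Q { [B [Q { }]] }]]]

{ }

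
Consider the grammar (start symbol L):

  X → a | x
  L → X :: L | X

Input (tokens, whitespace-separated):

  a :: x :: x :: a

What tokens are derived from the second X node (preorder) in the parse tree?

[L [X a] :: [L [X x] :: [L [X x] :: [L [X a]]]]]

x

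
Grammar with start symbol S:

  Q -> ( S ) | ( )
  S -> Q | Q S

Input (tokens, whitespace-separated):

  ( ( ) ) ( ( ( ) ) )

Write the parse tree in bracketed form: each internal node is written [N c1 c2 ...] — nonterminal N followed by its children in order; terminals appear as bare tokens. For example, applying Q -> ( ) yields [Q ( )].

[S [Q ( [S [Q ( )]] )] [S [Q ( [S [Q ( [S [Q ( )]] )]] )]]]

S
Q S
( S ) S
( Q ) S
( ( ) ) S
( ( ) ) Q
( ( ) ) ( S )
( ( ) ) ( Q )
( ( ) ) ( ( S ) )
( ( ) ) ( ( Q ) )
( ( ) ) ( ( ( ) ) )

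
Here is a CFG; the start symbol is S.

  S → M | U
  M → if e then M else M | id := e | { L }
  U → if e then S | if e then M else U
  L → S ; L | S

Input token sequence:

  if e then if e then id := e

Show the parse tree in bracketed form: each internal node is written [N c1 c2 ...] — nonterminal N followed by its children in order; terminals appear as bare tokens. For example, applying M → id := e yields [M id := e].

S
U
if e then S
if e then U
if e then if e then S
if e then if e then M
if e then if e then id := e

[S [U if e then [S [U if e then [S [M id := e]]]]]]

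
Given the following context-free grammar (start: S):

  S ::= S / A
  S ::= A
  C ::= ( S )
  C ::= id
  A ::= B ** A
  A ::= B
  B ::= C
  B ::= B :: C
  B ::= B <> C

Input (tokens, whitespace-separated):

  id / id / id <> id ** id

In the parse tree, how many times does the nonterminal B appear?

[S [S [S [A [B [C id]]]] / [A [B [C id]]]] / [A [B [B [C id]] <> [C id]] ** [A [B [C id]]]]]

5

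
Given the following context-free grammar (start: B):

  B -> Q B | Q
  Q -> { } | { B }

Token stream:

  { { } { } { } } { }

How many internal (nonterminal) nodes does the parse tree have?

10

[B [Q { [B [Q { }] [B [Q { }] [B [Q { }]]]] }] [B [Q { }]]]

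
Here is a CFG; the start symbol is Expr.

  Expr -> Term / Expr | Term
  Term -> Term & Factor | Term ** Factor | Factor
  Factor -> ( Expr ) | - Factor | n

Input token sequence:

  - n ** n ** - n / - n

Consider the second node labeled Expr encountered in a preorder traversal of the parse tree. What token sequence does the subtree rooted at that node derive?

- n

[Expr [Term [Term [Term [Factor - [Factor n]]] ** [Factor n]] ** [Factor - [Factor n]]] / [Expr [Term [Factor - [Factor n]]]]]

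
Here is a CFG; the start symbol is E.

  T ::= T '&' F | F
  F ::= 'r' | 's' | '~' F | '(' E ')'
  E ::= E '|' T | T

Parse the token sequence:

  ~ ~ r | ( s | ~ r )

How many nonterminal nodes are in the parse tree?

[E [E [T [F ~ [F ~ [F r]]]]] | [T [F ( [E [E [T [F s]]] | [T [F ~ [F r]]]] )]]]

15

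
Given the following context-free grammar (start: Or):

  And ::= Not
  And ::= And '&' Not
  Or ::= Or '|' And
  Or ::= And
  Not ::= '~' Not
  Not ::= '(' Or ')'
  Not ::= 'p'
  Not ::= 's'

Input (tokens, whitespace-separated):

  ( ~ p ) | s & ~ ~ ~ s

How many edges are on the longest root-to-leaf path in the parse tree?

[Or [Or [And [Not ( [Or [And [Not ~ [Not p]]]] )]]] | [And [And [Not s]] & [Not ~ [Not ~ [Not ~ [Not s]]]]]]

8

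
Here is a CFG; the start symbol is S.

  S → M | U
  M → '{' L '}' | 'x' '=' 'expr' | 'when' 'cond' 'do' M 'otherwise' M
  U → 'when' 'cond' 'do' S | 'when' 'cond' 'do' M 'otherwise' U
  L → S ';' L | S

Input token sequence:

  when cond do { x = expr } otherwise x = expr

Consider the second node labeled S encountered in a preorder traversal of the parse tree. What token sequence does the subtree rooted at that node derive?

x = expr

[S [M when cond do [M { [L [S [M x = expr]]] }] otherwise [M x = expr]]]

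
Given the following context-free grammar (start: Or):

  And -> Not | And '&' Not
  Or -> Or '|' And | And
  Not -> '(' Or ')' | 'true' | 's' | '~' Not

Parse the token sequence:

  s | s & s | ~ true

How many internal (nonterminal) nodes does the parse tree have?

12

[Or [Or [Or [And [Not s]]] | [And [And [Not s]] & [Not s]]] | [And [Not ~ [Not true]]]]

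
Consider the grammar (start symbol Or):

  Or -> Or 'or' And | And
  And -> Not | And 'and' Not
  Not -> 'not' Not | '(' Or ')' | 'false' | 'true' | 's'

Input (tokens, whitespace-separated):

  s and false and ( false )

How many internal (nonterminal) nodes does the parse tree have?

10

[Or [And [And [And [Not s]] and [Not false]] and [Not ( [Or [And [Not false]]] )]]]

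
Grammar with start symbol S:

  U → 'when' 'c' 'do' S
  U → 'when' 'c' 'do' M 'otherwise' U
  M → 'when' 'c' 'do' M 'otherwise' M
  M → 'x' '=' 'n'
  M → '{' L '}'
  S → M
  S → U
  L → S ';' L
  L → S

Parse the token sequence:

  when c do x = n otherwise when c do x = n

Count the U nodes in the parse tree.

[S [U when c do [M x = n] otherwise [U when c do [S [M x = n]]]]]

2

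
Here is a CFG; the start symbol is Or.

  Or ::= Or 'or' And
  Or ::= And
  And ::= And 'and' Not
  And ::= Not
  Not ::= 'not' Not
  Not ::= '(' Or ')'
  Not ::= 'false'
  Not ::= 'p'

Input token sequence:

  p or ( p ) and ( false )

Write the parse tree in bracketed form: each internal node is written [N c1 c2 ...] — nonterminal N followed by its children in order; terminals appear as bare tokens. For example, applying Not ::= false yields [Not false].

Or
Or or And
And or And
Not or And
p or And
p or And and Not
p or Not and Not
p or ( Or ) and Not
p or ( And ) and Not
p or ( Not ) and Not
p or ( p ) and Not
p or ( p ) and ( Or )
p or ( p ) and ( And )
p or ( p ) and ( Not )
p or ( p ) and ( false )

[Or [Or [And [Not p]]] or [And [And [Not ( [Or [And [Not p]]] )]] and [Not ( [Or [And [Not false]]] )]]]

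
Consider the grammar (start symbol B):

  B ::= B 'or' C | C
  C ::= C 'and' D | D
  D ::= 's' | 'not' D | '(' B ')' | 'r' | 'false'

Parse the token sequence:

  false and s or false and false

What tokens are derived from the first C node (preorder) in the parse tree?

false and s

[B [B [C [C [D false]] and [D s]]] or [C [C [D false]] and [D false]]]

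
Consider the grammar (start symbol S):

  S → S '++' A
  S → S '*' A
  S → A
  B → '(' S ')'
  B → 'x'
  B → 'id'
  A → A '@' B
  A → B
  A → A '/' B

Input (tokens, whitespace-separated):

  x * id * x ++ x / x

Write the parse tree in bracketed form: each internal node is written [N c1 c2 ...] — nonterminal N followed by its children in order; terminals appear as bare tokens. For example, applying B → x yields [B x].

[S [S [S [S [A [B x]]] * [A [B id]]] * [A [B x]]] ++ [A [A [B x]] / [B x]]]

S
S ++ A
S * A ++ A
S * A * A ++ A
A * A * A ++ A
B * A * A ++ A
x * A * A ++ A
x * B * A ++ A
x * id * A ++ A
x * id * B ++ A
x * id * x ++ A
x * id * x ++ A / B
x * id * x ++ B / B
x * id * x ++ x / B
x * id * x ++ x / x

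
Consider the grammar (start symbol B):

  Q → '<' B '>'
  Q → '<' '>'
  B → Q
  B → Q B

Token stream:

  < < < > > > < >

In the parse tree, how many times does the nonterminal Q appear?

4

[B [Q < [B [Q < [B [Q < >]] >]] >] [B [Q < >]]]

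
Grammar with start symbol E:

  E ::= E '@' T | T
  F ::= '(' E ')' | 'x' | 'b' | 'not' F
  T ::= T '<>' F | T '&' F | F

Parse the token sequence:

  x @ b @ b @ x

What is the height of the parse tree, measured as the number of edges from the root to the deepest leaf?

[E [E [E [E [T [F x]]] @ [T [F b]]] @ [T [F b]]] @ [T [F x]]]

6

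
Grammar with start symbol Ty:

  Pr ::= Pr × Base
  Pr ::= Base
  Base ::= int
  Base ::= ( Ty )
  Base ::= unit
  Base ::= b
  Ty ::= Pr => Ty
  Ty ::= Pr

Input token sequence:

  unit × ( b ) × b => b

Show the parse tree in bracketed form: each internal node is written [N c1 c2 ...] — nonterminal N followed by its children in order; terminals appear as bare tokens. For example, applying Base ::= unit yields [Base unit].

[Ty [Pr [Pr [Pr [Base unit]] × [Base ( [Ty [Pr [Base b]]] )]] × [Base b]] => [Ty [Pr [Base b]]]]

Ty
Pr => Ty
Pr × Base => Ty
Pr × Base × Base => Ty
Base × Base × Base => Ty
unit × Base × Base => Ty
unit × ( Ty ) × Base => Ty
unit × ( Pr ) × Base => Ty
unit × ( Base ) × Base => Ty
unit × ( b ) × Base => Ty
unit × ( b ) × b => Ty
unit × ( b ) × b => Pr
unit × ( b ) × b => Base
unit × ( b ) × b => b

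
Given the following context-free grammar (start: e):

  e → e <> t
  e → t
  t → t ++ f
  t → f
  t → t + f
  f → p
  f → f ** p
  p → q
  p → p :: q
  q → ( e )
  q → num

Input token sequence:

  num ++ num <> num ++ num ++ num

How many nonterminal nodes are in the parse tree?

[e [e [t [t [f [p [q num]]]] ++ [f [p [q num]]]]] <> [t [t [t [f [p [q num]]]] ++ [f [p [q num]]]] ++ [f [p [q num]]]]]

22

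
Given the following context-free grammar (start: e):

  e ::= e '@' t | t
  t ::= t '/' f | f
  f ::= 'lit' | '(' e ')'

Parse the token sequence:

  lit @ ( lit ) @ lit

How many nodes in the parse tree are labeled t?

[e [e [e [t [f lit]]] @ [t [f ( [e [t [f lit]]] )]]] @ [t [f lit]]]

4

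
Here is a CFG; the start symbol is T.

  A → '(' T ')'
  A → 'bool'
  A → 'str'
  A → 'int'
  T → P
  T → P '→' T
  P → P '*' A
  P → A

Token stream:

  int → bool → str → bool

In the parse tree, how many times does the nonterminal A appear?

[T [P [A int]] → [T [P [A bool]] → [T [P [A str]] → [T [P [A bool]]]]]]

4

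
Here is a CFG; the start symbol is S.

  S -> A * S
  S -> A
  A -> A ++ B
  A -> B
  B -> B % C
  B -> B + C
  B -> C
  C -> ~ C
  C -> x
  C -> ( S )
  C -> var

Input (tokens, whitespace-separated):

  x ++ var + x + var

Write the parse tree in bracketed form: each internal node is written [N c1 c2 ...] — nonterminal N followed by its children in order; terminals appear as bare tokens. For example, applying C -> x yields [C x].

[S [A [A [B [C x]]] ++ [B [B [B [C var]] + [C x]] + [C var]]]]

S
A
A ++ B
B ++ B
C ++ B
x ++ B
x ++ B + C
x ++ B + C + C
x ++ C + C + C
x ++ var + C + C
x ++ var + x + C
x ++ var + x + var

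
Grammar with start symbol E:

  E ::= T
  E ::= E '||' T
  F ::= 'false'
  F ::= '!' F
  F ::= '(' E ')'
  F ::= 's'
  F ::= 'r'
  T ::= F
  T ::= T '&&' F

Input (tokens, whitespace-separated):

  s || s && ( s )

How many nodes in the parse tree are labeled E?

[E [E [T [F s]]] || [T [T [F s]] && [F ( [E [T [F s]]] )]]]

3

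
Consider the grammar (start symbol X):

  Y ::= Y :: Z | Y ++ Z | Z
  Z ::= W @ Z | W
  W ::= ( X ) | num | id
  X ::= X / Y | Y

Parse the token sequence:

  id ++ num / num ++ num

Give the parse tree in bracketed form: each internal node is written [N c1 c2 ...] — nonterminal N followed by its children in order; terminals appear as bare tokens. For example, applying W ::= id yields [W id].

X
X / Y
Y / Y
Y ++ Z / Y
Z ++ Z / Y
W ++ Z / Y
id ++ Z / Y
id ++ W / Y
id ++ num / Y
id ++ num / Y ++ Z
id ++ num / Z ++ Z
id ++ num / W ++ Z
id ++ num / num ++ Z
id ++ num / num ++ W
id ++ num / num ++ num

[X [X [Y [Y [Z [W id]]] ++ [Z [W num]]]] / [Y [Y [Z [W num]]] ++ [Z [W num]]]]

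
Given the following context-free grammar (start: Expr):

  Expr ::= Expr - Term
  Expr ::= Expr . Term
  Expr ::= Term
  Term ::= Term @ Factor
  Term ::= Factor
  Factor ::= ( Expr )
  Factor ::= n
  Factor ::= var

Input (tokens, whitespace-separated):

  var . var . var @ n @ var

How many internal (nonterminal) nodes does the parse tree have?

13

[Expr [Expr [Expr [Term [Factor var]]] . [Term [Factor var]]] . [Term [Term [Term [Factor var]] @ [Factor n]] @ [Factor var]]]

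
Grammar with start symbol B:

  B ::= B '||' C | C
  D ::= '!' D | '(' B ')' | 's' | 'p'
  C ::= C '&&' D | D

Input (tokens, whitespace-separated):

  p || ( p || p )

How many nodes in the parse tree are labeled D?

4

[B [B [C [D p]]] || [C [D ( [B [B [C [D p]]] || [C [D p]]] )]]]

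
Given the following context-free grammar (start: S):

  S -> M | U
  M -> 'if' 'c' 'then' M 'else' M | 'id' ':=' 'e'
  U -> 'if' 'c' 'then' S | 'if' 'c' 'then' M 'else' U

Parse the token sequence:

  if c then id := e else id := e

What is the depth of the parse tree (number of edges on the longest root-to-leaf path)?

[S [M if c then [M id := e] else [M id := e]]]

3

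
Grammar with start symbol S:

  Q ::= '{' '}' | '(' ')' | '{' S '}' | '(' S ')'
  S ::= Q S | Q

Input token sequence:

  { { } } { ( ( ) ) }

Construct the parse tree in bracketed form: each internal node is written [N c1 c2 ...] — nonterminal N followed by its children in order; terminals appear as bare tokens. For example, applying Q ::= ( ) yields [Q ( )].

S
Q S
{ S } S
{ Q } S
{ { } } S
{ { } } Q
{ { } } { S }
{ { } } { Q }
{ { } } { ( S ) }
{ { } } { ( Q ) }
{ { } } { ( ( ) ) }

[S [Q { [S [Q { }]] }] [S [Q { [S [Q ( [S [Q ( )]] )]] }]]]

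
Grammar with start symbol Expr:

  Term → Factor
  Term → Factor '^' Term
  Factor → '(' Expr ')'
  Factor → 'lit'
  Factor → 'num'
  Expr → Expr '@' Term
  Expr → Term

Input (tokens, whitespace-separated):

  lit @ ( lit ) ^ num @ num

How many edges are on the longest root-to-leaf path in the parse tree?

[Expr [Expr [Expr [Term [Factor lit]]] @ [Term [Factor ( [Expr [Term [Factor lit]]] )] ^ [Term [Factor num]]]] @ [Term [Factor num]]]

7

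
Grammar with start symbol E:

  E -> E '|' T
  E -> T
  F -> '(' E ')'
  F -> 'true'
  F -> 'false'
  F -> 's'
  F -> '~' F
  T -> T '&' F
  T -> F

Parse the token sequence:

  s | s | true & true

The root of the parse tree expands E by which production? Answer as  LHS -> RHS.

E -> E '|' T

[E [E [E [T [F s]]] | [T [F s]]] | [T [T [F true]] & [F true]]]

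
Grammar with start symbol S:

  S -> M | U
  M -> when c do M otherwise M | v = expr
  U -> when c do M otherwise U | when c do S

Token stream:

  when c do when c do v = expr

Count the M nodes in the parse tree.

1

[S [U when c do [S [U when c do [S [M v = expr]]]]]]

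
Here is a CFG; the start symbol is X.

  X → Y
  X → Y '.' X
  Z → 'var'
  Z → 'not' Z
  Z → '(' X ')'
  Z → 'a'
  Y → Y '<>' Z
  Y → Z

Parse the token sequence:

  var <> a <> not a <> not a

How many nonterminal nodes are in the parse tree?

11

[X [Y [Y [Y [Y [Z var]] <> [Z a]] <> [Z not [Z a]]] <> [Z not [Z a]]]]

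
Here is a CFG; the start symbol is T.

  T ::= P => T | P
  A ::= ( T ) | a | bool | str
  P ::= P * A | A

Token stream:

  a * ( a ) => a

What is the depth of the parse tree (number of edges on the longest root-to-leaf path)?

[T [P [P [A a]] * [A ( [T [P [A a]]] )]] => [T [P [A a]]]]

6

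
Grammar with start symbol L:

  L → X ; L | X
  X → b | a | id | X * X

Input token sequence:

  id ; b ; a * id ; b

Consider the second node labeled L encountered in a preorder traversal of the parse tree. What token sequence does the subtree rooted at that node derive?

b ; a * id ; b

[L [X id] ; [L [X b] ; [L [X [X a] * [X id]] ; [L [X b]]]]]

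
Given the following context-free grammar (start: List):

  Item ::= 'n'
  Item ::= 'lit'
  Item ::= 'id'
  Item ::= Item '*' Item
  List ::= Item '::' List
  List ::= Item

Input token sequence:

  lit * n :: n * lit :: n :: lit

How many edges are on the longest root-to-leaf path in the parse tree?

[List [Item [Item lit] * [Item n]] :: [List [Item [Item n] * [Item lit]] :: [List [Item n] :: [List [Item lit]]]]]

5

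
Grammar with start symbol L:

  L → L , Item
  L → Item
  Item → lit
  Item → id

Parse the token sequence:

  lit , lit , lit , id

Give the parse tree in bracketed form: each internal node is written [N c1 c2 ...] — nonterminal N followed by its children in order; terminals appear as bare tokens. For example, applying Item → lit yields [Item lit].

L
L , Item
L , Item , Item
L , Item , Item , Item
Item , Item , Item , Item
lit , Item , Item , Item
lit , lit , Item , Item
lit , lit , lit , Item
lit , lit , lit , id

[L [L [L [L [Item lit]] , [Item lit]] , [Item lit]] , [Item id]]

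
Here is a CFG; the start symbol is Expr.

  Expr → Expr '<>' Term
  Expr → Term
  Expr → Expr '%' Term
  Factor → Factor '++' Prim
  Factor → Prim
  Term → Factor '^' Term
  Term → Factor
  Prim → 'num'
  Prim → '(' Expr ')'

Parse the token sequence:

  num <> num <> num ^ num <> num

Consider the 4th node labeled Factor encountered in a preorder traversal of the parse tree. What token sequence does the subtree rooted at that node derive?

[Expr [Expr [Expr [Expr [Term [Factor [Prim num]]]] <> [Term [Factor [Prim num]]]] <> [Term [Factor [Prim num]] ^ [Term [Factor [Prim num]]]]] <> [Term [Factor [Prim num]]]]

num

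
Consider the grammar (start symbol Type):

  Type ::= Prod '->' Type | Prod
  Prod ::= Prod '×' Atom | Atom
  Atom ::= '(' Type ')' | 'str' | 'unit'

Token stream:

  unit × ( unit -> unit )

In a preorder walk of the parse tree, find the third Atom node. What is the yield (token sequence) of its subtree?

unit

[Type [Prod [Prod [Atom unit]] × [Atom ( [Type [Prod [Atom unit]] -> [Type [Prod [Atom unit]]]] )]]]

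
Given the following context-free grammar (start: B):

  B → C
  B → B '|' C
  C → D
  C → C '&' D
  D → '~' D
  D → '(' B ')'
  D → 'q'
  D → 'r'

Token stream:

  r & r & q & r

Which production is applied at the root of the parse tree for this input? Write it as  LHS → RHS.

[B [C [C [C [C [D r]] & [D r]] & [D q]] & [D r]]]

B → C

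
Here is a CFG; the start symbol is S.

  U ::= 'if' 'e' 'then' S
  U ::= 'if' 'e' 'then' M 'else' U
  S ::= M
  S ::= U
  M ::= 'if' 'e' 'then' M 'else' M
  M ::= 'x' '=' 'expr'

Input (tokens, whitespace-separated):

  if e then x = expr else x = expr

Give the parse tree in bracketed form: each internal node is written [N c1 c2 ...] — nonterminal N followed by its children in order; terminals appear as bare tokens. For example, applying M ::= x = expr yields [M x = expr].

[S [M if e then [M x = expr] else [M x = expr]]]

S
M
if e then M else M
if e then x = expr else M
if e then x = expr else x = expr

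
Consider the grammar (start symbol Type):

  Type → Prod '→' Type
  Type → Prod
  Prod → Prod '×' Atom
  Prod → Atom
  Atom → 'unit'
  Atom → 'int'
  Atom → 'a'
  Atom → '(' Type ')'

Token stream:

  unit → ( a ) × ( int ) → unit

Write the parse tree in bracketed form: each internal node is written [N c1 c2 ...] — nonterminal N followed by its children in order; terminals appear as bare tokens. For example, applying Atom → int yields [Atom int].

Type
Prod → Type
Atom → Type
unit → Type
unit → Prod → Type
unit → Prod × Atom → Type
unit → Atom × Atom → Type
unit → ( Type ) × Atom → Type
unit → ( Prod ) × Atom → Type
unit → ( Atom ) × Atom → Type
unit → ( a ) × Atom → Type
unit → ( a ) × ( Type ) → Type
unit → ( a ) × ( Prod ) → Type
unit → ( a ) × ( Atom ) → Type
unit → ( a ) × ( int ) → Type
unit → ( a ) × ( int ) → Prod
unit → ( a ) × ( int ) → Atom
unit → ( a ) × ( int ) → unit

[Type [Prod [Atom unit]] → [Type [Prod [Prod [Atom ( [Type [Prod [Atom a]]] )]] × [Atom ( [Type [Prod [Atom int]]] )]] → [Type [Prod [Atom unit]]]]]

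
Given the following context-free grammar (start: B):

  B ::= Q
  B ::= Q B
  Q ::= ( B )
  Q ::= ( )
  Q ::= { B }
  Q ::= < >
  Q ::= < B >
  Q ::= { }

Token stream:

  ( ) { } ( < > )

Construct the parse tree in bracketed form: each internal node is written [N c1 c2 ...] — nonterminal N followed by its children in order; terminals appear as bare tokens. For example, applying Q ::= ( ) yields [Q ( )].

B
Q B
( ) B
( ) Q B
( ) { } B
( ) { } Q
( ) { } ( B )
( ) { } ( Q )
( ) { } ( < > )

[B [Q ( )] [B [Q { }] [B [Q ( [B [Q < >]] )]]]]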